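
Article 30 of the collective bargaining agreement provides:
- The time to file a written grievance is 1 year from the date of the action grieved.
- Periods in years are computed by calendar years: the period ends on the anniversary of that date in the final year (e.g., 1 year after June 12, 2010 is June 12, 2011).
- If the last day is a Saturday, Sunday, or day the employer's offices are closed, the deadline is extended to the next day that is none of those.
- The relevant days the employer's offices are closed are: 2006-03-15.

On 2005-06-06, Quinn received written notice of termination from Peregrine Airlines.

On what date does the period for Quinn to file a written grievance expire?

1 year after 2005-06-06 is June 6, 2006.
June 6, 2006 is a Tuesday and not a day the employer's offices are closed, so no extension applies.

June 6, 2006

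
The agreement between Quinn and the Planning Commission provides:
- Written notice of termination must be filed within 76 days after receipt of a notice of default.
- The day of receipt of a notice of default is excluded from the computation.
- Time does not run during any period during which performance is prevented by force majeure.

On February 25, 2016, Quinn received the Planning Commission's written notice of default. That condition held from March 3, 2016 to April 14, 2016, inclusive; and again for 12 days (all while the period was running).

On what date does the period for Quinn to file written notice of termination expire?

76 days after February 25, 2016 is May 11, 2016.
From March 3, 2016 through April 14, 2016 inclusive is 43 days; tolling adds 43 days: May 11, 2016 + 43 days = June 23, 2016.
Tolling adds 12 days: June 23, 2016 + 12 days = July 5, 2016.

July 5, 2016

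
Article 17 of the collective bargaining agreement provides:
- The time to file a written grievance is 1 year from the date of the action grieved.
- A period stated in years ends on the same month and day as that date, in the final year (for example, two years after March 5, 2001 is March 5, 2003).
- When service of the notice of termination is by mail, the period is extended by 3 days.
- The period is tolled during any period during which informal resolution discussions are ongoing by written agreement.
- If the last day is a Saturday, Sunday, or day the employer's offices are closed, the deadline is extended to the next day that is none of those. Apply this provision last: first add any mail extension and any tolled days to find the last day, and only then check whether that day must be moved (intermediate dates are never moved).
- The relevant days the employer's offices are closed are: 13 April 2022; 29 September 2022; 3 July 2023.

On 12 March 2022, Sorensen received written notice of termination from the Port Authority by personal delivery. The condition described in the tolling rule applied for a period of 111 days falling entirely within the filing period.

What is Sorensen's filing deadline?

1 year after 12 March 2022 is March 12, 2023.
Service was not by mail, so no mail extension applies.
Tolling adds 111 days: March 12, 2023 + 111 days = July 1, 2023.
July 1, 2023 is Saturday; July 2, 2023 is Sunday; July 3, 2023 is a listed holiday. The next qualifying day is July 4, 2023.

July 4, 2023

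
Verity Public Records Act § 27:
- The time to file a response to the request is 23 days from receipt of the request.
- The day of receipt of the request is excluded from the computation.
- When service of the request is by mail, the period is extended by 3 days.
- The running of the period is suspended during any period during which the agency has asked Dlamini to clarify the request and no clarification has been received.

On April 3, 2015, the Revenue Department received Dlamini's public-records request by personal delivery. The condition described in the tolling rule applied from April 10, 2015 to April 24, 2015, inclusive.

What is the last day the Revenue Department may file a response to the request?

May 11, 2015

23 days after April 3, 2015 is April 26, 2015.
Service was not by mail, so no mail extension applies.
From April 10, 2015 through April 24, 2015 inclusive is 15 days; tolling adds 15 days: April 26, 2015 + 15 days = May 11, 2015.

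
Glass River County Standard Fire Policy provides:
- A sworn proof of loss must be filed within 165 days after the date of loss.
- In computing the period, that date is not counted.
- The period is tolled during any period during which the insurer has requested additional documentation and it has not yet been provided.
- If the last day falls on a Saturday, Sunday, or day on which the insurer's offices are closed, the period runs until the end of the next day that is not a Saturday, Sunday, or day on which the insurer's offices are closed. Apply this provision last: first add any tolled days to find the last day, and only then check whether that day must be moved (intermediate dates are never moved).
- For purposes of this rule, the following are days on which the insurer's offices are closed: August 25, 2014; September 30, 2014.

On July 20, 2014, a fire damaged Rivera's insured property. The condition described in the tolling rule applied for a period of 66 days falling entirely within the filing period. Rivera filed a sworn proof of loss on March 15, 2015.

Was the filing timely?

165 days after July 20, 2014 is January 1, 2015.
Tolling adds 66 days: January 1, 2015 + 66 days = March 8, 2015.
March 8, 2015 is Sunday. The next qualifying day is March 9, 2015.
The deadline is March 9, 2015; the filing on March 15, 2015 is after that date.

No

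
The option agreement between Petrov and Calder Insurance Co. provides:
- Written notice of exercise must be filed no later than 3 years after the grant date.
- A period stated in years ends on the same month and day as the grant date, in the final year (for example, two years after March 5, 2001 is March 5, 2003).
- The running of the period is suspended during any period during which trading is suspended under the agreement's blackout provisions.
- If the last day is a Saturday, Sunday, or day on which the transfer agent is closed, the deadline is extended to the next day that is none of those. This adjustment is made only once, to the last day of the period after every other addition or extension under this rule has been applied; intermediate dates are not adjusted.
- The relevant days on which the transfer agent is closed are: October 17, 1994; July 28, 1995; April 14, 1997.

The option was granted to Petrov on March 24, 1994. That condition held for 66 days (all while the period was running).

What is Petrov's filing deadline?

3 years after March 24, 1994 is March 24, 1997.
Tolling adds 66 days: March 24, 1997 + 66 days = May 29, 1997.
May 29, 1997 is a Thursday and not a day on which the transfer agent is closed, so no extension applies.

May 29, 1997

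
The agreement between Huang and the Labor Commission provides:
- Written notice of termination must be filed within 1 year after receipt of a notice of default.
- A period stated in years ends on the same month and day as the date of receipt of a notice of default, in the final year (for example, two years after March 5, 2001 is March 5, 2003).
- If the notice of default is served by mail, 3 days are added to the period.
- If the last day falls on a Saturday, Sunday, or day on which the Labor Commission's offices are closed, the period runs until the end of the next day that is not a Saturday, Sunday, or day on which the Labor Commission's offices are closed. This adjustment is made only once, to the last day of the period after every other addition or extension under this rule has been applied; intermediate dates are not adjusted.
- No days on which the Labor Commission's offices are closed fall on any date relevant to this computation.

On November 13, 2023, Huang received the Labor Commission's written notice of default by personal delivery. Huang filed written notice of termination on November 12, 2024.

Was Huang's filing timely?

1 year after November 13, 2023 is November 13, 2024.
Service was not by mail, so no mail extension applies.
November 13, 2024 is a Wednesday and not a day on which the Labor Commission's offices are closed, so no extension applies.
The deadline is November 13, 2024; the filing on November 12, 2024 is on or before that date.

Yes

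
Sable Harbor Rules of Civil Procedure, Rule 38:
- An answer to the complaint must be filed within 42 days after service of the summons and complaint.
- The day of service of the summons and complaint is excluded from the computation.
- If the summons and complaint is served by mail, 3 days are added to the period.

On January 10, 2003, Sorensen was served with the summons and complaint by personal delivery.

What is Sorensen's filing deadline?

42 days after January 10, 2003 is February 21, 2003.
Service was not by mail, so no mail extension applies.

February 21, 2003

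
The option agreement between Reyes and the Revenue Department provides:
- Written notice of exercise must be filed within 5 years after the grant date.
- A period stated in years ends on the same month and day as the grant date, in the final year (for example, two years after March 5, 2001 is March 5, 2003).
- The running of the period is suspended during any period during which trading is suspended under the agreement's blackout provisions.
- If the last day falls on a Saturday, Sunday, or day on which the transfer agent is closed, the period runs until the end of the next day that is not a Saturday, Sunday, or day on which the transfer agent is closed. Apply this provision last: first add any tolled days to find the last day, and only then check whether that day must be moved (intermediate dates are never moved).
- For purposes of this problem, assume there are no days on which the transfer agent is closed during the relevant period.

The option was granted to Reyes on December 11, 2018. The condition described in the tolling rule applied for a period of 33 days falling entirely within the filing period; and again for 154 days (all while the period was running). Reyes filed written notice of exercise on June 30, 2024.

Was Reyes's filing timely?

No

5 years after December 11, 2018 is December 11, 2023.
Tolling adds 33 days: December 11, 2023 + 33 days = January 13, 2024.
Tolling adds 154 days: January 13, 2024 + 154 days = June 15, 2024.
June 15, 2024 is Saturday; June 16, 2024 is Sunday. The next qualifying day is June 17, 2024.
The deadline is June 17, 2024; the filing on June 30, 2024 is after that date.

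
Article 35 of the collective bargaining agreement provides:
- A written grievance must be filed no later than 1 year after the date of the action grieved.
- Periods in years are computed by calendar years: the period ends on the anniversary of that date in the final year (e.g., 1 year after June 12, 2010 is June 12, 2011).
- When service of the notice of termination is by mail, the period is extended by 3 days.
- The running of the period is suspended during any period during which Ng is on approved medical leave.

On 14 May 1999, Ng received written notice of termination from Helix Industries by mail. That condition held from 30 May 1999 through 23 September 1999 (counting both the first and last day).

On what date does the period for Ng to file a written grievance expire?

1 year after 14 May 1999 is May 14, 2000.
Service was by mail, adding 3 days: May 14, 2000 + 3 days = May 17, 2000.
From May 30, 1999 through September 23, 1999 inclusive is 117 days; tolling adds 117 days: May 17, 2000 + 117 days = September 11, 2000.

September 11, 2000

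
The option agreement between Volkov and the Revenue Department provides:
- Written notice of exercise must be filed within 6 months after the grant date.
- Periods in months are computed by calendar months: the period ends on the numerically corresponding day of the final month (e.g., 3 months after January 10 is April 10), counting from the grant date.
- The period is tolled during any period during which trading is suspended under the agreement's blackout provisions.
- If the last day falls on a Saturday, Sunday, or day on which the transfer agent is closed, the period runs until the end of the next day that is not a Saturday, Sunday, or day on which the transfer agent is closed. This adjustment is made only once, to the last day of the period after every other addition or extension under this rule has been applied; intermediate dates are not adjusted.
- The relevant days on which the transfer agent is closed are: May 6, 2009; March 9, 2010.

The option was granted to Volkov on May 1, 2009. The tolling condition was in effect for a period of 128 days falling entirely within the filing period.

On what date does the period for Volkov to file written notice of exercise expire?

6 months after May 1, 2009 is November 1, 2009.
Tolling adds 128 days: November 1, 2009 + 128 days = March 9, 2010.
March 9, 2010 is a listed holiday. The next qualifying day is March 10, 2010.

March 10, 2010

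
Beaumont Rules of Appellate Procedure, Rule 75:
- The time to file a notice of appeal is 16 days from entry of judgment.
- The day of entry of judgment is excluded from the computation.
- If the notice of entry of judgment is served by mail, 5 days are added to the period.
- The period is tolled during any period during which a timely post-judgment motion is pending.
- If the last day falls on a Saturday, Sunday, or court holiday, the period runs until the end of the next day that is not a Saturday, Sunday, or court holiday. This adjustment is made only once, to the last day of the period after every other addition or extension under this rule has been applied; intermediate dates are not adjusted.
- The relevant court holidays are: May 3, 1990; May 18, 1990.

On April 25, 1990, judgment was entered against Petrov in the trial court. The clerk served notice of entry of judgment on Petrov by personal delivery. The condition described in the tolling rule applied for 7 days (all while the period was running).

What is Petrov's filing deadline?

May 21, 1990

16 days after April 25, 1990 is May 11, 1990.
Service was not by mail, so no mail extension applies.
Tolling adds 7 days: May 11, 1990 + 7 days = May 18, 1990.
May 18, 1990 is a listed holiday; May 19, 1990 is Saturday; May 20, 1990 is Sunday. The next qualifying day is May 21, 1990.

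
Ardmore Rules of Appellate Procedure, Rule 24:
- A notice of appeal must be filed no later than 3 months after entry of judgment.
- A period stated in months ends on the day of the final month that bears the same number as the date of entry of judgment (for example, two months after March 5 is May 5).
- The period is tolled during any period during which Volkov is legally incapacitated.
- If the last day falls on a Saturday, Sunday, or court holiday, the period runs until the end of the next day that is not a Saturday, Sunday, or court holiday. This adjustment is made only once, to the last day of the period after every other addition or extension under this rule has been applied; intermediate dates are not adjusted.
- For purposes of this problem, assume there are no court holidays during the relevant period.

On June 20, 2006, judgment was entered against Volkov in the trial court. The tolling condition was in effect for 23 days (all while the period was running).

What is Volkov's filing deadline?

October 13, 2006

3 months after June 20, 2006 is September 20, 2006.
Tolling adds 23 days: September 20, 2006 + 23 days = October 13, 2006.
October 13, 2006 is a Friday and not a court holiday, so no extension applies.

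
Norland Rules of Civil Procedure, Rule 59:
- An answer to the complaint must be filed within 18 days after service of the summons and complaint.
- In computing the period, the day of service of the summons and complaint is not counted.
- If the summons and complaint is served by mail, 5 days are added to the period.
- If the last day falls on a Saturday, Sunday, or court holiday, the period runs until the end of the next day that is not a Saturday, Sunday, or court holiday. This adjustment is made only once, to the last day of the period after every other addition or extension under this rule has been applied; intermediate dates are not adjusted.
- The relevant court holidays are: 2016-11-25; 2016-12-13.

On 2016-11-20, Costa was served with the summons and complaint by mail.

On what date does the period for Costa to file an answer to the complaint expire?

December 14, 2016

18 days after 2016-11-20 is December 8, 2016.
Service was by mail, adding 5 days: December 8, 2016 + 5 days = December 13, 2016.
December 13, 2016 is a listed holiday. The next qualifying day is December 14, 2016.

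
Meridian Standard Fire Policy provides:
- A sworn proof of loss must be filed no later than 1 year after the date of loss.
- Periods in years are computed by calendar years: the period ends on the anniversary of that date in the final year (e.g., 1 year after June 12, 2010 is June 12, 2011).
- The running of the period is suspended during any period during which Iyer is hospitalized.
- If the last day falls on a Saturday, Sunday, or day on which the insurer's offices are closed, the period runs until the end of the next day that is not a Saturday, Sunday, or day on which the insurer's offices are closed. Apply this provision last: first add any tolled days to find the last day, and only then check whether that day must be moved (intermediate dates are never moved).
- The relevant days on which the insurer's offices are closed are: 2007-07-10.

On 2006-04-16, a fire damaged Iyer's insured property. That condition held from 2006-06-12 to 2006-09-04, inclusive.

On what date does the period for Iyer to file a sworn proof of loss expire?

1 year after 2006-04-16 is April 16, 2007.
From June 12, 2006 through September 4, 2006 inclusive is 85 days; tolling adds 85 days: April 16, 2007 + 85 days = July 10, 2007.
July 10, 2007 is a listed holiday. The next qualifying day is July 11, 2007.

July 11, 2007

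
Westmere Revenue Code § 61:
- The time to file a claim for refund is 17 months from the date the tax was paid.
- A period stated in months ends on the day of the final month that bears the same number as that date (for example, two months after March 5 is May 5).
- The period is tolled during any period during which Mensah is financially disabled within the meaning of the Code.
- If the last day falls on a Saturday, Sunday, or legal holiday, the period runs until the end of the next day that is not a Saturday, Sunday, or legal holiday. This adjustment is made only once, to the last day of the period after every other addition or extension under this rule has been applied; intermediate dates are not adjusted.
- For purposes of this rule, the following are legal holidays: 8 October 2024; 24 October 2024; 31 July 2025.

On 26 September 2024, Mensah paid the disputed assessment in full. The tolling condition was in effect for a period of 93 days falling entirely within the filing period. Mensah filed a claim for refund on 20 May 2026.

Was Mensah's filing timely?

17 months after 26 September 2024 is February 26, 2026.
Tolling adds 93 days: February 26, 2026 + 93 days = May 30, 2026.
May 30, 2026 is Saturday; May 31, 2026 is Sunday. The next qualifying day is June 1, 2026.
The deadline is June 1, 2026; the filing on May 20, 2026 is on or before that date.

Yes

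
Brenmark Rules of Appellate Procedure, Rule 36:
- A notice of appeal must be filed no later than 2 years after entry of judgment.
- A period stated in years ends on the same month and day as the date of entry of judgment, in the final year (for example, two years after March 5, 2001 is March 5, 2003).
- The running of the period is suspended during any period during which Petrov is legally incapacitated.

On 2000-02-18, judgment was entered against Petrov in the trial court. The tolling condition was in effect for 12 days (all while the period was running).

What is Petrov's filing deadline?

2 years after 2000-02-18 is February 18, 2002.
Tolling adds 12 days: February 18, 2002 + 12 days = March 2, 2002.

March 2, 2002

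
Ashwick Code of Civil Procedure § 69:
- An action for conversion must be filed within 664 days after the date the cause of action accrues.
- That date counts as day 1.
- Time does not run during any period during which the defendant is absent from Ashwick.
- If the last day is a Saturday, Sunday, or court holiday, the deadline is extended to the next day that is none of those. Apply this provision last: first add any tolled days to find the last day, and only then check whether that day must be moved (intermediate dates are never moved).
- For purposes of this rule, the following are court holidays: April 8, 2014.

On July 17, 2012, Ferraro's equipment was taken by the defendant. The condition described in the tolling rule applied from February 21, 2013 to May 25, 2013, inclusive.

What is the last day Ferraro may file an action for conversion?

August 13, 2014

Counting July 17, 2012 as day 1, day 664 is May 11, 2014.
From February 21, 2013 through May 25, 2013 inclusive is 94 days; tolling adds 94 days: May 11, 2014 + 94 days = August 13, 2014.
August 13, 2014 is a Wednesday and not a court holiday, so no extension applies.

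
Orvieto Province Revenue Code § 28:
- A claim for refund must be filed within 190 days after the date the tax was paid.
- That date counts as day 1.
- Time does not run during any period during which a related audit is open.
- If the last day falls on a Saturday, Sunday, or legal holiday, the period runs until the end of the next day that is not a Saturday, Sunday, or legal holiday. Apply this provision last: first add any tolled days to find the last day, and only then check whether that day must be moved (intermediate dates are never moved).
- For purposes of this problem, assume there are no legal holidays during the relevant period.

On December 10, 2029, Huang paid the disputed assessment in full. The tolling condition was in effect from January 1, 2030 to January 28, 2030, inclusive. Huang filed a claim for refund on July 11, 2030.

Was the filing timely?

Counting December 10, 2029 as day 1, day 190 is June 17, 2030.
From January 1, 2030 through January 28, 2030 inclusive is 28 days; tolling adds 28 days: June 17, 2030 + 28 days = July 15, 2030.
July 15, 2030 is a Monday and not a legal holiday, so no extension applies.
The deadline is July 15, 2030; the filing on July 11, 2030 is on or before that date.

Yes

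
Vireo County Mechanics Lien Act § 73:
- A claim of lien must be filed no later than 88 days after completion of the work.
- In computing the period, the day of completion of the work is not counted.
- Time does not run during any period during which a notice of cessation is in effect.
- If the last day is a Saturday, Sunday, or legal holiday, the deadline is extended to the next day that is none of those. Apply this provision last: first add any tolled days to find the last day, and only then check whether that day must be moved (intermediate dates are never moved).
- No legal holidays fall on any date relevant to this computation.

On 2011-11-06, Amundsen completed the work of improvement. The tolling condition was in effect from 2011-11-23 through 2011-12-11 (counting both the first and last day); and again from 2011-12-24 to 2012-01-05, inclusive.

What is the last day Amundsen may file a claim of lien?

88 days after 2011-11-06 is February 2, 2012.
From November 23, 2011 through December 11, 2011 inclusive is 19 days; tolling adds 19 days: February 2, 2012 + 19 days = February 21, 2012.
From December 24, 2011 through January 5, 2012 inclusive is 13 days; tolling adds 13 days: February 21, 2012 + 13 days = March 5, 2012.
March 5, 2012 is a Monday and not a legal holiday, so no extension applies.

March 5, 2012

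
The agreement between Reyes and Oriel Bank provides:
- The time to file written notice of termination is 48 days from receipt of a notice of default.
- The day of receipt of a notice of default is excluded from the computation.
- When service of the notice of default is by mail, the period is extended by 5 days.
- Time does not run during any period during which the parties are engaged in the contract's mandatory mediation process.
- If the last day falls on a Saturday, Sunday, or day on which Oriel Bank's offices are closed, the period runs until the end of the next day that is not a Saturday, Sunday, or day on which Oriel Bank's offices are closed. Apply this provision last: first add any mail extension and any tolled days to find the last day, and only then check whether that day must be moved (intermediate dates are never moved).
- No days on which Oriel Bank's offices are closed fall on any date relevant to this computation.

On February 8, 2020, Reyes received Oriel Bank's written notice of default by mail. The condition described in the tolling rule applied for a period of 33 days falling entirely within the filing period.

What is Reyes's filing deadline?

May 4, 2020

48 days after February 8, 2020 is March 27, 2020.
Service was by mail, adding 5 days: March 27, 2020 + 5 days = April 1, 2020.
Tolling adds 33 days: April 1, 2020 + 33 days = May 4, 2020.
May 4, 2020 is a Monday and not a day on which Oriel Bank's offices are closed, so no extension applies.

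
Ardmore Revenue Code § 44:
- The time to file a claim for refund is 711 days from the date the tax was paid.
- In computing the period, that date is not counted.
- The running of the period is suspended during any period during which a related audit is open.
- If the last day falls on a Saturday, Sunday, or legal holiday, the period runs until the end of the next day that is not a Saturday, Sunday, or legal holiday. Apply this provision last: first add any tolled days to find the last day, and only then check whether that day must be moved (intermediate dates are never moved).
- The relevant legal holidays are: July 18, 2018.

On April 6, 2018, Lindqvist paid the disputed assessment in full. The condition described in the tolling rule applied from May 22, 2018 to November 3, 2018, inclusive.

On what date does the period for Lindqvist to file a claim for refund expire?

August 31, 2020

711 days after April 6, 2018 is March 17, 2020.
From May 22, 2018 through November 3, 2018 inclusive is 166 days; tolling adds 166 days: March 17, 2020 + 166 days = August 30, 2020.
August 30, 2020 is Sunday. The next qualifying day is August 31, 2020.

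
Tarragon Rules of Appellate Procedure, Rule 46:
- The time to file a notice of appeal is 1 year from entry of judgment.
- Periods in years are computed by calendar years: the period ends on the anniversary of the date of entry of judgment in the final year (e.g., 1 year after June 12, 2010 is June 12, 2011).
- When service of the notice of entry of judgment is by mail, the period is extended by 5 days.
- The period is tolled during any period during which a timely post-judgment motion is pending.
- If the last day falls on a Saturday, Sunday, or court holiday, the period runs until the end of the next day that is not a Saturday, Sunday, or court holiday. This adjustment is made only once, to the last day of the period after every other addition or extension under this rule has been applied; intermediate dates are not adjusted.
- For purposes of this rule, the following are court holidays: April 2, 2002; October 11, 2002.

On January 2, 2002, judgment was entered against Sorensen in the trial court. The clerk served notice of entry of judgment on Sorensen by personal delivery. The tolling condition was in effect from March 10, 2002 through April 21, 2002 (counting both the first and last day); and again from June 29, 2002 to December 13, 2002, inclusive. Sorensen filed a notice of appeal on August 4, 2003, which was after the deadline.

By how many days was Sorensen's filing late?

3 days

1 year after January 2, 2002 is January 2, 2003.
Service was not by mail, so no mail extension applies.
From March 10, 2002 through April 21, 2002 inclusive is 43 days; tolling adds 43 days: January 2, 2003 + 43 days = February 14, 2003.
From June 29, 2002 through December 13, 2002 inclusive is 168 days; tolling adds 168 days: February 14, 2003 + 168 days = August 1, 2003.
August 1, 2003 is a Friday and not a court holiday, so no extension applies.
The deadline is August 1, 2003; from August 1, 2003 to August 4, 2003 is 3 days.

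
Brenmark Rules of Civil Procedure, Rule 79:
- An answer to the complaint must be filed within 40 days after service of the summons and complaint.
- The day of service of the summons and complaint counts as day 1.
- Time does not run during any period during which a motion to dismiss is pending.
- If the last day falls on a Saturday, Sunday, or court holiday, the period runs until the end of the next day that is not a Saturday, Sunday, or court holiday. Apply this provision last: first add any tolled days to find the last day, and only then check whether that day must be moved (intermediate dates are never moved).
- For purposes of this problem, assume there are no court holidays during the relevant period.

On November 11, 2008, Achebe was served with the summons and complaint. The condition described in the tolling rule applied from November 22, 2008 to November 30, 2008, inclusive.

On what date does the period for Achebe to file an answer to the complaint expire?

Counting November 11, 2008 as day 1, day 40 is December 20, 2008.
From November 22, 2008 through November 30, 2008 inclusive is 9 days; tolling adds 9 days: December 20, 2008 + 9 days = December 29, 2008.
December 29, 2008 is a Monday and not a court holiday, so no extension applies.

December 29, 2008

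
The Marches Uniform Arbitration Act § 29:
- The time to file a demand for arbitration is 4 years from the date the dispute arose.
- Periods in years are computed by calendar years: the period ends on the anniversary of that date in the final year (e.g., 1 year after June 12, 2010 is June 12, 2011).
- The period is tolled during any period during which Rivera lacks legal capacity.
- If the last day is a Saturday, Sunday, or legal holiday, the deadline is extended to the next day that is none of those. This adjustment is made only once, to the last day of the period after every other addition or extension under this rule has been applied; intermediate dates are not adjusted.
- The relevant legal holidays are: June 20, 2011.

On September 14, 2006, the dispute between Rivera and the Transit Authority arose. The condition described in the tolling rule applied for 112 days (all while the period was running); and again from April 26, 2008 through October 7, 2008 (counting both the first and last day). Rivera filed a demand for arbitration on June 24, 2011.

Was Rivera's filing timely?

No

4 years after September 14, 2006 is September 14, 2010.
Tolling adds 112 days: September 14, 2010 + 112 days = January 4, 2011.
From April 26, 2008 through October 7, 2008 inclusive is 165 days; tolling adds 165 days: January 4, 2011 + 165 days = June 18, 2011.
June 18, 2011 is Saturday; June 19, 2011 is Sunday; June 20, 2011 is a listed holiday. The next qualifying day is June 21, 2011.
The deadline is June 21, 2011; the filing on June 24, 2011 is after that date.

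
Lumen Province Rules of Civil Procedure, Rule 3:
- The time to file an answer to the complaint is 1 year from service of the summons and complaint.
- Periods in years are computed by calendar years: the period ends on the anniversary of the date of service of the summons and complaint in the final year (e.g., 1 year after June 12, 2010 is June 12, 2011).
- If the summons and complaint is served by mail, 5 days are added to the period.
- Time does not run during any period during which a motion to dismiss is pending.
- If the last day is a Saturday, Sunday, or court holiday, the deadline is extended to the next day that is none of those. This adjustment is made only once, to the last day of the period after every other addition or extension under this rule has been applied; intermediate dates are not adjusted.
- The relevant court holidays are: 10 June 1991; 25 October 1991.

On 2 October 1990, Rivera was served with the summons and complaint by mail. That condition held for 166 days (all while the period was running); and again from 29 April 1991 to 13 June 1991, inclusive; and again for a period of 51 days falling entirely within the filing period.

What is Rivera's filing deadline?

1 year after 2 October 1990 is October 2, 1991.
Service was by mail, adding 5 days: October 2, 1991 + 5 days = October 7, 1991.
Tolling adds 166 days: October 7, 1991 + 166 days = March 21, 1992.
From April 29, 1991 through June 13, 1991 inclusive is 46 days; tolling adds 46 days: March 21, 1992 + 46 days = May 6, 1992.
Tolling adds 51 days: May 6, 1992 + 51 days = June 26, 1992.
June 26, 1992 is a Friday and not a court holiday, so no extension applies.

June 26, 1992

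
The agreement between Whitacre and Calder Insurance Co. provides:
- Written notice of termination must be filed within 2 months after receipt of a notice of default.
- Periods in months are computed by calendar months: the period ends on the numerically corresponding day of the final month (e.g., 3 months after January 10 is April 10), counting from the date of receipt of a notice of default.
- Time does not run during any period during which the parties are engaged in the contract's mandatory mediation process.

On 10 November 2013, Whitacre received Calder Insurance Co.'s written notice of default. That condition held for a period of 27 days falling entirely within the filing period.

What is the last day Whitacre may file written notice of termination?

February 6, 2014

2 months after 10 November 2013 is January 10, 2014.
Tolling adds 27 days: January 10, 2014 + 27 days = February 6, 2014.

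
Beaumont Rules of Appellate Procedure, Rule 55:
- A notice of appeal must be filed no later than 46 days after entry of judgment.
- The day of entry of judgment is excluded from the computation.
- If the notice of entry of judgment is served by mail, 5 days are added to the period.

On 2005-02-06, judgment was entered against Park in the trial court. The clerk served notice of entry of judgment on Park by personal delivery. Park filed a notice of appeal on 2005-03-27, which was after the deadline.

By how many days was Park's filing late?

46 days after 2005-02-06 is March 24, 2005.
Service was not by mail, so no mail extension applies.
The deadline is March 24, 2005; from March 24, 2005 to March 27, 2005 is 3 days.

3 days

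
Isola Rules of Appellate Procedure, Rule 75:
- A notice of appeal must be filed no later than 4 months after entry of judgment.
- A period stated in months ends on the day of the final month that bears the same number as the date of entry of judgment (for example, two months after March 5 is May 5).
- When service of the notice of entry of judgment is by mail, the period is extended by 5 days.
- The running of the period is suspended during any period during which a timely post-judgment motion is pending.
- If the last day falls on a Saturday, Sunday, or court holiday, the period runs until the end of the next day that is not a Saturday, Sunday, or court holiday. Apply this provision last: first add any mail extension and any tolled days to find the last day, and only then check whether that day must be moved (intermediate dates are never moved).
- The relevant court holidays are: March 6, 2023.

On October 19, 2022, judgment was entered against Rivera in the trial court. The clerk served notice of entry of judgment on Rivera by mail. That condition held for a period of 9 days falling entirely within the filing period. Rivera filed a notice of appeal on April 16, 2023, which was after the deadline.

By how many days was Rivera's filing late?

4 months after October 19, 2022 is February 19, 2023.
Service was by mail, adding 5 days: February 19, 2023 + 5 days = February 24, 2023.
Tolling adds 9 days: February 24, 2023 + 9 days = March 5, 2023.
March 5, 2023 is Sunday; March 6, 2023 is a listed holiday. The next qualifying day is March 7, 2023.
The deadline is March 7, 2023; from March 7, 2023 to April 16, 2023 is 40 days.

40 days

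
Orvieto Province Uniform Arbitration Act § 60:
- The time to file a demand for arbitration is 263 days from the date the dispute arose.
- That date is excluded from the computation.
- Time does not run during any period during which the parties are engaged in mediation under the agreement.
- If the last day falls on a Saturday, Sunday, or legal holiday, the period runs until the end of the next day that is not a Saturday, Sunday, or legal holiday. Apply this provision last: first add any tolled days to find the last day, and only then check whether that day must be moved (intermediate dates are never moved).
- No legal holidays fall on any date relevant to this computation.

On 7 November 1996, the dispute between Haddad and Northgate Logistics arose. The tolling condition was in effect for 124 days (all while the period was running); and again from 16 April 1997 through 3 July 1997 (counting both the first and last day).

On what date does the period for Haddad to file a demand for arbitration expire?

263 days after 7 November 1996 is July 28, 1997.
Tolling adds 124 days: July 28, 1997 + 124 days = November 29, 1997.
From April 16, 1997 through July 3, 1997 inclusive is 79 days; tolling adds 79 days: November 29, 1997 + 79 days = February 16, 1998.
February 16, 1998 is a Monday and not a legal holiday, so no extension applies.

February 16, 1998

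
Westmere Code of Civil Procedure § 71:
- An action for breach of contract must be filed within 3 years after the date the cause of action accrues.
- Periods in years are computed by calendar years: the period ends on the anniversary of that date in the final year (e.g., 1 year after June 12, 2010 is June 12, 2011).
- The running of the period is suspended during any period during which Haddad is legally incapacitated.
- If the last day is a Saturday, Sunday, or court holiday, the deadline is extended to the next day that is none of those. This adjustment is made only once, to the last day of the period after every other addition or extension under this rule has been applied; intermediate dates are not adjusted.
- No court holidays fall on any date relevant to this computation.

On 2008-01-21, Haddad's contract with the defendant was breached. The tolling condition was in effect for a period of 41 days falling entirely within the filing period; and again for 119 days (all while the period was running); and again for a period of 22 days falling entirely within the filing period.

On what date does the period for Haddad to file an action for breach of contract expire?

3 years after 2008-01-21 is January 21, 2011.
Tolling adds 41 days: January 21, 2011 + 41 days = March 3, 2011.
Tolling adds 119 days: March 3, 2011 + 119 days = June 30, 2011.
Tolling adds 22 days: June 30, 2011 + 22 days = July 22, 2011.
July 22, 2011 is a Friday and not a court holiday, so no extension applies.

July 22, 2011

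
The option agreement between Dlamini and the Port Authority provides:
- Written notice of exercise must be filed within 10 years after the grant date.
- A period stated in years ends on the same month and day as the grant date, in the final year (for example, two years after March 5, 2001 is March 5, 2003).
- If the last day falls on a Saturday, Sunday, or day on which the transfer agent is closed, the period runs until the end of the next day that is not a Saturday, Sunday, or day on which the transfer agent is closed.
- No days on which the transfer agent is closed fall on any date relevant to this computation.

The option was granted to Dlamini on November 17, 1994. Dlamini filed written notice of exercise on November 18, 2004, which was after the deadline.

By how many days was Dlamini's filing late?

1 day

10 years after November 17, 1994 is November 17, 2004.
November 17, 2004 is a Wednesday and not a day on which the transfer agent is closed, so no extension applies.
The deadline is November 17, 2004; from November 17, 2004 to November 18, 2004 is 1 days.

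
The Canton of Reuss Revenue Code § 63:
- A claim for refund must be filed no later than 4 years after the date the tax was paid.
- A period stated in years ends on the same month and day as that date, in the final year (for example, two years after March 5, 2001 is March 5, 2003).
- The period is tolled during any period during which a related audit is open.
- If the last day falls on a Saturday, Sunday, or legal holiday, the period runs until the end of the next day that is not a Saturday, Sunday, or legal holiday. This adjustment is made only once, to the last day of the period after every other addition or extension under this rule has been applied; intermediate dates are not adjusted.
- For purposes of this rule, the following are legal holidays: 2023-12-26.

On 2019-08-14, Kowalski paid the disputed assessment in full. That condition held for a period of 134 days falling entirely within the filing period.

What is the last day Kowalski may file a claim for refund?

December 27, 2023

4 years after 2019-08-14 is August 14, 2023.
Tolling adds 134 days: August 14, 2023 + 134 days = December 26, 2023.
December 26, 2023 is a listed holiday. The next qualifying day is December 27, 2023.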